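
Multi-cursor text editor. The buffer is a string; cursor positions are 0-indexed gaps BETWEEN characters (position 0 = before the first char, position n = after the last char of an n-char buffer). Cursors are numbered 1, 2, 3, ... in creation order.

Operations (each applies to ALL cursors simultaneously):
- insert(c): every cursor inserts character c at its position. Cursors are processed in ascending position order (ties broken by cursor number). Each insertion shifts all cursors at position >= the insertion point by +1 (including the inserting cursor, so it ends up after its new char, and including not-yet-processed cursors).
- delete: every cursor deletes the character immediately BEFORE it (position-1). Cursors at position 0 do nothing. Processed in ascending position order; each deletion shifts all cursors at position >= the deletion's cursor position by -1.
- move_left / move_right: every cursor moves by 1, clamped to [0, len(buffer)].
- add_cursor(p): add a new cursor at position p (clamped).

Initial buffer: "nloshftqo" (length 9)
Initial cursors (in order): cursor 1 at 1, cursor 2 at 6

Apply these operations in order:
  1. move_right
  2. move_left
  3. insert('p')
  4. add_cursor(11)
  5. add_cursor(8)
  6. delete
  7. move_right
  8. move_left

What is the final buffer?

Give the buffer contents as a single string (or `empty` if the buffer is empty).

After op 1 (move_right): buffer="nloshftqo" (len 9), cursors c1@2 c2@7, authorship .........
After op 2 (move_left): buffer="nloshftqo" (len 9), cursors c1@1 c2@6, authorship .........
After op 3 (insert('p')): buffer="nploshfptqo" (len 11), cursors c1@2 c2@8, authorship .1.....2...
After op 4 (add_cursor(11)): buffer="nploshfptqo" (len 11), cursors c1@2 c2@8 c3@11, authorship .1.....2...
After op 5 (add_cursor(8)): buffer="nploshfptqo" (len 11), cursors c1@2 c2@8 c4@8 c3@11, authorship .1.....2...
After op 6 (delete): buffer="nloshtq" (len 7), cursors c1@1 c2@5 c4@5 c3@7, authorship .......
After op 7 (move_right): buffer="nloshtq" (len 7), cursors c1@2 c2@6 c4@6 c3@7, authorship .......
After op 8 (move_left): buffer="nloshtq" (len 7), cursors c1@1 c2@5 c4@5 c3@6, authorship .......

Answer: nloshtq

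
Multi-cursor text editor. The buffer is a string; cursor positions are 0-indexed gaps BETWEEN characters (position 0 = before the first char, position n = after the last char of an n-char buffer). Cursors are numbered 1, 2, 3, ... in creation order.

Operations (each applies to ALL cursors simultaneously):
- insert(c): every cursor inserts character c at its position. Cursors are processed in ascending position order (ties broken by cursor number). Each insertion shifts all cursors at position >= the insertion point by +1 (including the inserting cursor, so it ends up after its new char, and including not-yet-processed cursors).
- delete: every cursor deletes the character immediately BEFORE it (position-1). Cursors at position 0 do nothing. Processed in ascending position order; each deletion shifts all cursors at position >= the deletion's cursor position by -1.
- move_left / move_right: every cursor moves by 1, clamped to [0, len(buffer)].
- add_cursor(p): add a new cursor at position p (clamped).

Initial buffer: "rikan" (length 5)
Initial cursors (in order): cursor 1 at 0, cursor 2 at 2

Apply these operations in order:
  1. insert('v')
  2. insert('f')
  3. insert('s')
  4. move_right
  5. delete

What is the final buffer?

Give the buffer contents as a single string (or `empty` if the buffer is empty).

Answer: vfsivfsan

Derivation:
After op 1 (insert('v')): buffer="vrivkan" (len 7), cursors c1@1 c2@4, authorship 1..2...
After op 2 (insert('f')): buffer="vfrivfkan" (len 9), cursors c1@2 c2@6, authorship 11..22...
After op 3 (insert('s')): buffer="vfsrivfskan" (len 11), cursors c1@3 c2@8, authorship 111..222...
After op 4 (move_right): buffer="vfsrivfskan" (len 11), cursors c1@4 c2@9, authorship 111..222...
After op 5 (delete): buffer="vfsivfsan" (len 9), cursors c1@3 c2@7, authorship 111.222..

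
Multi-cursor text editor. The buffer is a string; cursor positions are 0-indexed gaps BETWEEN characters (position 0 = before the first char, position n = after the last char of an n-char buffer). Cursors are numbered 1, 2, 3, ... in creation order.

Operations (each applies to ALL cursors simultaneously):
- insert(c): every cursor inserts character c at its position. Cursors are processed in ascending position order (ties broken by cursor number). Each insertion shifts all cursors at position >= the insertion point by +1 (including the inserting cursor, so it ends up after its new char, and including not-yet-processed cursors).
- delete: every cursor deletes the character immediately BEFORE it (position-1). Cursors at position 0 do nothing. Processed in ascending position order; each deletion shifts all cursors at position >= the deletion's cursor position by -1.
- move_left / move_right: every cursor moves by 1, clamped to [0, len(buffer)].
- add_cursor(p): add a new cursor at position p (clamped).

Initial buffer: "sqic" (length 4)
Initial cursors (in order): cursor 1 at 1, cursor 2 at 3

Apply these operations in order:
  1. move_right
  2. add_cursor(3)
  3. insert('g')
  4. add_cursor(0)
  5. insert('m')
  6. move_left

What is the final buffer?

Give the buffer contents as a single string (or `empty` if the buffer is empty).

Answer: msqgmigmcgm

Derivation:
After op 1 (move_right): buffer="sqic" (len 4), cursors c1@2 c2@4, authorship ....
After op 2 (add_cursor(3)): buffer="sqic" (len 4), cursors c1@2 c3@3 c2@4, authorship ....
After op 3 (insert('g')): buffer="sqgigcg" (len 7), cursors c1@3 c3@5 c2@7, authorship ..1.3.2
After op 4 (add_cursor(0)): buffer="sqgigcg" (len 7), cursors c4@0 c1@3 c3@5 c2@7, authorship ..1.3.2
After op 5 (insert('m')): buffer="msqgmigmcgm" (len 11), cursors c4@1 c1@5 c3@8 c2@11, authorship 4..11.33.22
After op 6 (move_left): buffer="msqgmigmcgm" (len 11), cursors c4@0 c1@4 c3@7 c2@10, authorship 4..11.33.22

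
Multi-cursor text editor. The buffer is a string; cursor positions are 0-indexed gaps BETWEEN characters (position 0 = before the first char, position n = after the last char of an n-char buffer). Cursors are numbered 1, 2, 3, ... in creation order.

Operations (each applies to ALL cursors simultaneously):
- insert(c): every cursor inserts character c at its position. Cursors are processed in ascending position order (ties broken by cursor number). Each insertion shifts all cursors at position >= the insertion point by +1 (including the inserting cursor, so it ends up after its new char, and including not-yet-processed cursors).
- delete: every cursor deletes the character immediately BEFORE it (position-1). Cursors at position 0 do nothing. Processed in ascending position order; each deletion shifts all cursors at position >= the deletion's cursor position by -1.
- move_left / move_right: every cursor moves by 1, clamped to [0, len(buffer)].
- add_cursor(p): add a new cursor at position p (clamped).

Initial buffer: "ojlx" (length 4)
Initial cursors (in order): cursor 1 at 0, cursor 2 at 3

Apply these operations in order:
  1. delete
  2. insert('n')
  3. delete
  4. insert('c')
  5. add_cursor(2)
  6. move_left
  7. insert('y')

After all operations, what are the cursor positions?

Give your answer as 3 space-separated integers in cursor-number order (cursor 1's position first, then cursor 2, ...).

After op 1 (delete): buffer="ojx" (len 3), cursors c1@0 c2@2, authorship ...
After op 2 (insert('n')): buffer="nojnx" (len 5), cursors c1@1 c2@4, authorship 1..2.
After op 3 (delete): buffer="ojx" (len 3), cursors c1@0 c2@2, authorship ...
After op 4 (insert('c')): buffer="cojcx" (len 5), cursors c1@1 c2@4, authorship 1..2.
After op 5 (add_cursor(2)): buffer="cojcx" (len 5), cursors c1@1 c3@2 c2@4, authorship 1..2.
After op 6 (move_left): buffer="cojcx" (len 5), cursors c1@0 c3@1 c2@3, authorship 1..2.
After op 7 (insert('y')): buffer="ycyojycx" (len 8), cursors c1@1 c3@3 c2@6, authorship 113..22.

Answer: 1 6 3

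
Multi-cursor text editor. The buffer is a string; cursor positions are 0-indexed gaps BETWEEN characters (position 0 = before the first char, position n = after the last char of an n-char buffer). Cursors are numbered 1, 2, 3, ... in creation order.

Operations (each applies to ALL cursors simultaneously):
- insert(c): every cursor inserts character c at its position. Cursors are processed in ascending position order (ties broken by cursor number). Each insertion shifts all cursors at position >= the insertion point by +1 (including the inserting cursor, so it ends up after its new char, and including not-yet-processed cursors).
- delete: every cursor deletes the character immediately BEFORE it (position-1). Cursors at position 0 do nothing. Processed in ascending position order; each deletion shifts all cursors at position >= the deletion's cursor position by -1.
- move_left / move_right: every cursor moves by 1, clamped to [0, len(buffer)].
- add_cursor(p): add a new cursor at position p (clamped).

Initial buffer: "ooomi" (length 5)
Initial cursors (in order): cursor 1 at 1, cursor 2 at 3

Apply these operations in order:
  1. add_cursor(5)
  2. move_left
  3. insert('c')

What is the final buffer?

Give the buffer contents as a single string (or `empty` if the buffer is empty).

After op 1 (add_cursor(5)): buffer="ooomi" (len 5), cursors c1@1 c2@3 c3@5, authorship .....
After op 2 (move_left): buffer="ooomi" (len 5), cursors c1@0 c2@2 c3@4, authorship .....
After op 3 (insert('c')): buffer="coocomci" (len 8), cursors c1@1 c2@4 c3@7, authorship 1..2..3.

Answer: coocomci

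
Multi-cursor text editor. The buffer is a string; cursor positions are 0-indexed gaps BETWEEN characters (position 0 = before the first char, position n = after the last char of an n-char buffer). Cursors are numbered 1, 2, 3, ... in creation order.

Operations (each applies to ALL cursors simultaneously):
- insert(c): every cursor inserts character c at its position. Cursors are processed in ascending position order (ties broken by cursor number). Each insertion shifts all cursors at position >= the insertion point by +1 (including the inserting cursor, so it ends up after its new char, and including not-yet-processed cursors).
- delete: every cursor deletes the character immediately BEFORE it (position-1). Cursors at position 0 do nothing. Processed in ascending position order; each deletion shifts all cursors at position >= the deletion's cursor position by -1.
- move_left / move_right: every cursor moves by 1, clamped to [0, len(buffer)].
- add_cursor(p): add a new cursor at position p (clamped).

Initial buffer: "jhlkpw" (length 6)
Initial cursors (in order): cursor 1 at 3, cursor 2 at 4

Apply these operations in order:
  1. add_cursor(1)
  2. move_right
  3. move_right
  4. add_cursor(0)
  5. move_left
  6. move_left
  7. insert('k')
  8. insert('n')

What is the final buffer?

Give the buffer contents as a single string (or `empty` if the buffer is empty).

Answer: knjknhlknkknpw

Derivation:
After op 1 (add_cursor(1)): buffer="jhlkpw" (len 6), cursors c3@1 c1@3 c2@4, authorship ......
After op 2 (move_right): buffer="jhlkpw" (len 6), cursors c3@2 c1@4 c2@5, authorship ......
After op 3 (move_right): buffer="jhlkpw" (len 6), cursors c3@3 c1@5 c2@6, authorship ......
After op 4 (add_cursor(0)): buffer="jhlkpw" (len 6), cursors c4@0 c3@3 c1@5 c2@6, authorship ......
After op 5 (move_left): buffer="jhlkpw" (len 6), cursors c4@0 c3@2 c1@4 c2@5, authorship ......
After op 6 (move_left): buffer="jhlkpw" (len 6), cursors c4@0 c3@1 c1@3 c2@4, authorship ......
After op 7 (insert('k')): buffer="kjkhlkkkpw" (len 10), cursors c4@1 c3@3 c1@6 c2@8, authorship 4.3..1.2..
After op 8 (insert('n')): buffer="knjknhlknkknpw" (len 14), cursors c4@2 c3@5 c1@9 c2@12, authorship 44.33..11.22..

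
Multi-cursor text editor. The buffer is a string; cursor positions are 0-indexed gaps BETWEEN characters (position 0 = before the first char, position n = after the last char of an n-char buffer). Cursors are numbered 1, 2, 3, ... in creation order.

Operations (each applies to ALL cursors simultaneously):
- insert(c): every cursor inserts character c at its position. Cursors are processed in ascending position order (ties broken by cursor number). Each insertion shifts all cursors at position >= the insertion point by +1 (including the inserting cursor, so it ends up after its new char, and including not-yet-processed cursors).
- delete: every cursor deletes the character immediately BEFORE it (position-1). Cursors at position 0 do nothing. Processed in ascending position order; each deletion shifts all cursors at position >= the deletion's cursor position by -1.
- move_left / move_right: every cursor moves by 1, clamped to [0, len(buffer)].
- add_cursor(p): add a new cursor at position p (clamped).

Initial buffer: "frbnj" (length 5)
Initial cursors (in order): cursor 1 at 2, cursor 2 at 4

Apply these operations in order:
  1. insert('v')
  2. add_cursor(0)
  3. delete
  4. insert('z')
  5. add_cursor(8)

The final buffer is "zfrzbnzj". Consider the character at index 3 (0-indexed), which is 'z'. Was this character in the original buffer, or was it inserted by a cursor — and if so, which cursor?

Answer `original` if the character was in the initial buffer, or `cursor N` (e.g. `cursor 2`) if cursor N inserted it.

Answer: cursor 1

Derivation:
After op 1 (insert('v')): buffer="frvbnvj" (len 7), cursors c1@3 c2@6, authorship ..1..2.
After op 2 (add_cursor(0)): buffer="frvbnvj" (len 7), cursors c3@0 c1@3 c2@6, authorship ..1..2.
After op 3 (delete): buffer="frbnj" (len 5), cursors c3@0 c1@2 c2@4, authorship .....
After op 4 (insert('z')): buffer="zfrzbnzj" (len 8), cursors c3@1 c1@4 c2@7, authorship 3..1..2.
After op 5 (add_cursor(8)): buffer="zfrzbnzj" (len 8), cursors c3@1 c1@4 c2@7 c4@8, authorship 3..1..2.
Authorship (.=original, N=cursor N): 3 . . 1 . . 2 .
Index 3: author = 1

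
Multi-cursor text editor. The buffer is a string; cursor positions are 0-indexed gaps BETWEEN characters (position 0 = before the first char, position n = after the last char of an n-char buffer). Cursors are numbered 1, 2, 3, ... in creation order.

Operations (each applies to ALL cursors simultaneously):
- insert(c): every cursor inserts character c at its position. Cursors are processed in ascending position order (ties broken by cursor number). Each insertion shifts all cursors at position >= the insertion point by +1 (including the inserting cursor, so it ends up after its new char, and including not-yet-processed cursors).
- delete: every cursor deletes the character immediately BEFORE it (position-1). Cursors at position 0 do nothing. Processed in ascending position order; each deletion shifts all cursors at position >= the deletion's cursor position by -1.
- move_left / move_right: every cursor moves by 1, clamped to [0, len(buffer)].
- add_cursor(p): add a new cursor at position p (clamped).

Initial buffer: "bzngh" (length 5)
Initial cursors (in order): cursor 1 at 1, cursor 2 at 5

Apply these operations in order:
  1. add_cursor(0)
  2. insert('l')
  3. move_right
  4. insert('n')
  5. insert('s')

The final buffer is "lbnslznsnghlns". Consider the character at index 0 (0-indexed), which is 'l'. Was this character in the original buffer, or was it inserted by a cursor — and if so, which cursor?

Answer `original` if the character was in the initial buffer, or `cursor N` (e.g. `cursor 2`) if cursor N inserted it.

After op 1 (add_cursor(0)): buffer="bzngh" (len 5), cursors c3@0 c1@1 c2@5, authorship .....
After op 2 (insert('l')): buffer="lblznghl" (len 8), cursors c3@1 c1@3 c2@8, authorship 3.1....2
After op 3 (move_right): buffer="lblznghl" (len 8), cursors c3@2 c1@4 c2@8, authorship 3.1....2
After op 4 (insert('n')): buffer="lbnlznnghln" (len 11), cursors c3@3 c1@6 c2@11, authorship 3.31.1...22
After op 5 (insert('s')): buffer="lbnslznsnghlns" (len 14), cursors c3@4 c1@8 c2@14, authorship 3.331.11...222
Authorship (.=original, N=cursor N): 3 . 3 3 1 . 1 1 . . . 2 2 2
Index 0: author = 3

Answer: cursor 3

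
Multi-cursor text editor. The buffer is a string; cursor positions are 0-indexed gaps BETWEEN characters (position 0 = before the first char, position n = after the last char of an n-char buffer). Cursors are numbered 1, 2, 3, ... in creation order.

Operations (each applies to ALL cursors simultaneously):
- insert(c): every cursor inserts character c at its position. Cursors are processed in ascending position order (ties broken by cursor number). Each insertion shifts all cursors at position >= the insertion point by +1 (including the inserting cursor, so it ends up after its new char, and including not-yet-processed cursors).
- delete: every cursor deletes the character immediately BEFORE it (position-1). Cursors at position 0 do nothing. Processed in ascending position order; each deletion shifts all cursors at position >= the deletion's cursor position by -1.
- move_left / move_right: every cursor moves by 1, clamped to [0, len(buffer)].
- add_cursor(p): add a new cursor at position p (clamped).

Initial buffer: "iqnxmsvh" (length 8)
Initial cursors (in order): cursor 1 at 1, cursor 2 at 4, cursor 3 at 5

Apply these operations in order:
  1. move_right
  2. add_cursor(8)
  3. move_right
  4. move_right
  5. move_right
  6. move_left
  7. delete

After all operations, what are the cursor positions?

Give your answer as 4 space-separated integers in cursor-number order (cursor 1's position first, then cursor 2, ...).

After op 1 (move_right): buffer="iqnxmsvh" (len 8), cursors c1@2 c2@5 c3@6, authorship ........
After op 2 (add_cursor(8)): buffer="iqnxmsvh" (len 8), cursors c1@2 c2@5 c3@6 c4@8, authorship ........
After op 3 (move_right): buffer="iqnxmsvh" (len 8), cursors c1@3 c2@6 c3@7 c4@8, authorship ........
After op 4 (move_right): buffer="iqnxmsvh" (len 8), cursors c1@4 c2@7 c3@8 c4@8, authorship ........
After op 5 (move_right): buffer="iqnxmsvh" (len 8), cursors c1@5 c2@8 c3@8 c4@8, authorship ........
After op 6 (move_left): buffer="iqnxmsvh" (len 8), cursors c1@4 c2@7 c3@7 c4@7, authorship ........
After op 7 (delete): buffer="iqnh" (len 4), cursors c1@3 c2@3 c3@3 c4@3, authorship ....

Answer: 3 3 3 3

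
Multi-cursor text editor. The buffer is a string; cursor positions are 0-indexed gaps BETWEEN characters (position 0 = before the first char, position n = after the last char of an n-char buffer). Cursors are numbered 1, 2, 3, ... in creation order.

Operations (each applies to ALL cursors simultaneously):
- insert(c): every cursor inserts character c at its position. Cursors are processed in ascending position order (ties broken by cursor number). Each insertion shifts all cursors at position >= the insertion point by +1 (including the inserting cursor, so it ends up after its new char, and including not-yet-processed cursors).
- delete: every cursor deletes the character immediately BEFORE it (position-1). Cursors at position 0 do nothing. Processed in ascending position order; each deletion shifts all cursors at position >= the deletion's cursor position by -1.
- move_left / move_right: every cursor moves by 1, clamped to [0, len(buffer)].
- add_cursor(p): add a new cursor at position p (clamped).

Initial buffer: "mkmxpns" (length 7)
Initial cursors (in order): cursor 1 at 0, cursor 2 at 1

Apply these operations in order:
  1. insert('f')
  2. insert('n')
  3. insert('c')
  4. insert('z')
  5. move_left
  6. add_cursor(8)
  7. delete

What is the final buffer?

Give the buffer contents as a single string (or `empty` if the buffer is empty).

Answer: fnzmfzkmxpns

Derivation:
After op 1 (insert('f')): buffer="fmfkmxpns" (len 9), cursors c1@1 c2@3, authorship 1.2......
After op 2 (insert('n')): buffer="fnmfnkmxpns" (len 11), cursors c1@2 c2@5, authorship 11.22......
After op 3 (insert('c')): buffer="fncmfnckmxpns" (len 13), cursors c1@3 c2@7, authorship 111.222......
After op 4 (insert('z')): buffer="fnczmfnczkmxpns" (len 15), cursors c1@4 c2@9, authorship 1111.2222......
After op 5 (move_left): buffer="fnczmfnczkmxpns" (len 15), cursors c1@3 c2@8, authorship 1111.2222......
After op 6 (add_cursor(8)): buffer="fnczmfnczkmxpns" (len 15), cursors c1@3 c2@8 c3@8, authorship 1111.2222......
After op 7 (delete): buffer="fnzmfzkmxpns" (len 12), cursors c1@2 c2@5 c3@5, authorship 111.22......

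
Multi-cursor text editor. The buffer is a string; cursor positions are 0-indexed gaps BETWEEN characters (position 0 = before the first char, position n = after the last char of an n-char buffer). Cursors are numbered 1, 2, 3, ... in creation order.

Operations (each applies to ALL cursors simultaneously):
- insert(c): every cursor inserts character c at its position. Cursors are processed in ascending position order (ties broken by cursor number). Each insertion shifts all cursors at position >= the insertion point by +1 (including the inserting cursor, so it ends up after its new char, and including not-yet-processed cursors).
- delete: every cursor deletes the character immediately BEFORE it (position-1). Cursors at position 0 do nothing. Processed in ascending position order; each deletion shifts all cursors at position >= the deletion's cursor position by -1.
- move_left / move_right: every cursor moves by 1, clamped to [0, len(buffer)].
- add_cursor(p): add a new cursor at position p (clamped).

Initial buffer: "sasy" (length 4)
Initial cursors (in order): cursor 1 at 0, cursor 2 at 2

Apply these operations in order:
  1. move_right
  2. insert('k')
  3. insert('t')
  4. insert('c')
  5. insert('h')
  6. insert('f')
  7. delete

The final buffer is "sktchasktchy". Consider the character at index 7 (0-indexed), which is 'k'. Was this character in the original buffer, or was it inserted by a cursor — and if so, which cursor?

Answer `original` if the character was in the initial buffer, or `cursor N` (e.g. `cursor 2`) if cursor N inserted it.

After op 1 (move_right): buffer="sasy" (len 4), cursors c1@1 c2@3, authorship ....
After op 2 (insert('k')): buffer="skasky" (len 6), cursors c1@2 c2@5, authorship .1..2.
After op 3 (insert('t')): buffer="sktaskty" (len 8), cursors c1@3 c2@7, authorship .11..22.
After op 4 (insert('c')): buffer="sktcasktcy" (len 10), cursors c1@4 c2@9, authorship .111..222.
After op 5 (insert('h')): buffer="sktchasktchy" (len 12), cursors c1@5 c2@11, authorship .1111..2222.
After op 6 (insert('f')): buffer="sktchfasktchfy" (len 14), cursors c1@6 c2@13, authorship .11111..22222.
After op 7 (delete): buffer="sktchasktchy" (len 12), cursors c1@5 c2@11, authorship .1111..2222.
Authorship (.=original, N=cursor N): . 1 1 1 1 . . 2 2 2 2 .
Index 7: author = 2

Answer: cursor 2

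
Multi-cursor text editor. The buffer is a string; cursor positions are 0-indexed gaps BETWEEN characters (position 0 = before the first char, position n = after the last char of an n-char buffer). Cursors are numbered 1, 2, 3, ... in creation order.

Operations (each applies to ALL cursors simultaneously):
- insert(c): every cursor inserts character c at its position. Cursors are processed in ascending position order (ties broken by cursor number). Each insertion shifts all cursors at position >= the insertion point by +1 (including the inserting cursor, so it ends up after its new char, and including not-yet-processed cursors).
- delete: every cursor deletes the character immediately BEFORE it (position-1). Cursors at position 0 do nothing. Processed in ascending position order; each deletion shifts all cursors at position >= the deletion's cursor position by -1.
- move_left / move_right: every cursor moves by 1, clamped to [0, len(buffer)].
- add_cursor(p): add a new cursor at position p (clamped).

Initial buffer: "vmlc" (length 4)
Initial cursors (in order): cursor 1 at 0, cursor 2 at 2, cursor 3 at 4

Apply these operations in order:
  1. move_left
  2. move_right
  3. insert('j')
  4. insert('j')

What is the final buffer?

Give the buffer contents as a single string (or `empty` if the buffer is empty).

After op 1 (move_left): buffer="vmlc" (len 4), cursors c1@0 c2@1 c3@3, authorship ....
After op 2 (move_right): buffer="vmlc" (len 4), cursors c1@1 c2@2 c3@4, authorship ....
After op 3 (insert('j')): buffer="vjmjlcj" (len 7), cursors c1@2 c2@4 c3@7, authorship .1.2..3
After op 4 (insert('j')): buffer="vjjmjjlcjj" (len 10), cursors c1@3 c2@6 c3@10, authorship .11.22..33

Answer: vjjmjjlcjj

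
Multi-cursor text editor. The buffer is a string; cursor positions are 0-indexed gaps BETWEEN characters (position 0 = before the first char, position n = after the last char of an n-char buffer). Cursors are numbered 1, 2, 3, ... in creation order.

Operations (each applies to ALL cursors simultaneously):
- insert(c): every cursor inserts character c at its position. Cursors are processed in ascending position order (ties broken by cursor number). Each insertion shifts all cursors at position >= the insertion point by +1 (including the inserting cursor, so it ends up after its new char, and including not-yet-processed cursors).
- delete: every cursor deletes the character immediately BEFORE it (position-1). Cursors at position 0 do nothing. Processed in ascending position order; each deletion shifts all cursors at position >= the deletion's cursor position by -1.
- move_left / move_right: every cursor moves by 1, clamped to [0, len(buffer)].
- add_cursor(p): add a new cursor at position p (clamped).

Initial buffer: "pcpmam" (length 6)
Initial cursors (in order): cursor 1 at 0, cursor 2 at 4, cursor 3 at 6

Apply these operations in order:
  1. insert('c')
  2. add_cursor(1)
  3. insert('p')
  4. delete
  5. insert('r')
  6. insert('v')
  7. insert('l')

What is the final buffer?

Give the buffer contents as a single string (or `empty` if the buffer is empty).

After op 1 (insert('c')): buffer="cpcpmcamc" (len 9), cursors c1@1 c2@6 c3@9, authorship 1....2..3
After op 2 (add_cursor(1)): buffer="cpcpmcamc" (len 9), cursors c1@1 c4@1 c2@6 c3@9, authorship 1....2..3
After op 3 (insert('p')): buffer="cpppcpmcpamcp" (len 13), cursors c1@3 c4@3 c2@9 c3@13, authorship 114....22..33
After op 4 (delete): buffer="cpcpmcamc" (len 9), cursors c1@1 c4@1 c2@6 c3@9, authorship 1....2..3
After op 5 (insert('r')): buffer="crrpcpmcramcr" (len 13), cursors c1@3 c4@3 c2@9 c3@13, authorship 114....22..33
After op 6 (insert('v')): buffer="crrvvpcpmcrvamcrv" (len 17), cursors c1@5 c4@5 c2@12 c3@17, authorship 11414....222..333
After op 7 (insert('l')): buffer="crrvvllpcpmcrvlamcrvl" (len 21), cursors c1@7 c4@7 c2@15 c3@21, authorship 1141414....2222..3333

Answer: crrvvllpcpmcrvlamcrvl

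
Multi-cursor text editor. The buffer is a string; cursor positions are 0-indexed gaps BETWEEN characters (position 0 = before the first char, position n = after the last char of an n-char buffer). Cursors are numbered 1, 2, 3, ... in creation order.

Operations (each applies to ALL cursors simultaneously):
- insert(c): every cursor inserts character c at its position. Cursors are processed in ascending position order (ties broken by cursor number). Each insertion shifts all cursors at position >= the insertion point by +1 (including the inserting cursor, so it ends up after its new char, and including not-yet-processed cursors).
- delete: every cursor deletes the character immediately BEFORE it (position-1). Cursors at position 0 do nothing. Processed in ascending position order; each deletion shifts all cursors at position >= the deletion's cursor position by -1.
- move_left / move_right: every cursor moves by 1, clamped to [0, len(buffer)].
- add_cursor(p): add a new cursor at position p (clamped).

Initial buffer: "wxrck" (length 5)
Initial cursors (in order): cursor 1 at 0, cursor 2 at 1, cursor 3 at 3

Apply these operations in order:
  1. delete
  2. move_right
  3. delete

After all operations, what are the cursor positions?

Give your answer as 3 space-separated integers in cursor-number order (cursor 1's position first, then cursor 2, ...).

Answer: 0 0 0

Derivation:
After op 1 (delete): buffer="xck" (len 3), cursors c1@0 c2@0 c3@1, authorship ...
After op 2 (move_right): buffer="xck" (len 3), cursors c1@1 c2@1 c3@2, authorship ...
After op 3 (delete): buffer="k" (len 1), cursors c1@0 c2@0 c3@0, authorship .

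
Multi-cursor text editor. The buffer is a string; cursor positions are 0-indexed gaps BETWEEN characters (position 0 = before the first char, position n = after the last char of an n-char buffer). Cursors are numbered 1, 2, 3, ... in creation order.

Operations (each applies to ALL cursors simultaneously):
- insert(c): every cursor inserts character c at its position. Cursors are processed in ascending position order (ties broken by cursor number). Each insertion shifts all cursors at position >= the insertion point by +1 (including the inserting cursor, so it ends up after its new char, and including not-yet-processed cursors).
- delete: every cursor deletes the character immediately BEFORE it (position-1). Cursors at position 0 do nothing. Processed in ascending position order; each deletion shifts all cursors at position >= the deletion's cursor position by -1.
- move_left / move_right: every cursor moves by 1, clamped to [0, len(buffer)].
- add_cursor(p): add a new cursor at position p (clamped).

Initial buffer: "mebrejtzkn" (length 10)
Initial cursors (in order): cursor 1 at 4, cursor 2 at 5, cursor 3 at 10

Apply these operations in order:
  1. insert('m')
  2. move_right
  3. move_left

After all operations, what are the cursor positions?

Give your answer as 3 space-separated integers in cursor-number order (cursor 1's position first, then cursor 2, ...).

After op 1 (insert('m')): buffer="mebrmemjtzknm" (len 13), cursors c1@5 c2@7 c3@13, authorship ....1.2.....3
After op 2 (move_right): buffer="mebrmemjtzknm" (len 13), cursors c1@6 c2@8 c3@13, authorship ....1.2.....3
After op 3 (move_left): buffer="mebrmemjtzknm" (len 13), cursors c1@5 c2@7 c3@12, authorship ....1.2.....3

Answer: 5 7 12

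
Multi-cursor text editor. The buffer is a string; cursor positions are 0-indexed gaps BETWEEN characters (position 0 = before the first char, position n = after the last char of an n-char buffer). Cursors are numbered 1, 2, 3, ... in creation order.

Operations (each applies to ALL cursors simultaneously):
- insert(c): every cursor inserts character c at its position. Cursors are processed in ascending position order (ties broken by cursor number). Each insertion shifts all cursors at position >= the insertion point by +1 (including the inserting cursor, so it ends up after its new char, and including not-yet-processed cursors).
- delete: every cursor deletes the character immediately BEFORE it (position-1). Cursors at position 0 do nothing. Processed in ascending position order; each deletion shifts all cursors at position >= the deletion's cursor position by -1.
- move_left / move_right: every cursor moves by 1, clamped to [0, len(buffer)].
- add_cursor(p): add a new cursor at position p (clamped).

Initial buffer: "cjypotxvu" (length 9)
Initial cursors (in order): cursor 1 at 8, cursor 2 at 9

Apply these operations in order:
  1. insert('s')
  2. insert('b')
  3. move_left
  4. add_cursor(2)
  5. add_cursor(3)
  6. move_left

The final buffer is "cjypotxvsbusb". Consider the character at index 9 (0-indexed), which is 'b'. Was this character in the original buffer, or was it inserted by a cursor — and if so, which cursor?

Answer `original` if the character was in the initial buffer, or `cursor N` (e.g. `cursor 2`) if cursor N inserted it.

After op 1 (insert('s')): buffer="cjypotxvsus" (len 11), cursors c1@9 c2@11, authorship ........1.2
After op 2 (insert('b')): buffer="cjypotxvsbusb" (len 13), cursors c1@10 c2@13, authorship ........11.22
After op 3 (move_left): buffer="cjypotxvsbusb" (len 13), cursors c1@9 c2@12, authorship ........11.22
After op 4 (add_cursor(2)): buffer="cjypotxvsbusb" (len 13), cursors c3@2 c1@9 c2@12, authorship ........11.22
After op 5 (add_cursor(3)): buffer="cjypotxvsbusb" (len 13), cursors c3@2 c4@3 c1@9 c2@12, authorship ........11.22
After op 6 (move_left): buffer="cjypotxvsbusb" (len 13), cursors c3@1 c4@2 c1@8 c2@11, authorship ........11.22
Authorship (.=original, N=cursor N): . . . . . . . . 1 1 . 2 2
Index 9: author = 1

Answer: cursor 1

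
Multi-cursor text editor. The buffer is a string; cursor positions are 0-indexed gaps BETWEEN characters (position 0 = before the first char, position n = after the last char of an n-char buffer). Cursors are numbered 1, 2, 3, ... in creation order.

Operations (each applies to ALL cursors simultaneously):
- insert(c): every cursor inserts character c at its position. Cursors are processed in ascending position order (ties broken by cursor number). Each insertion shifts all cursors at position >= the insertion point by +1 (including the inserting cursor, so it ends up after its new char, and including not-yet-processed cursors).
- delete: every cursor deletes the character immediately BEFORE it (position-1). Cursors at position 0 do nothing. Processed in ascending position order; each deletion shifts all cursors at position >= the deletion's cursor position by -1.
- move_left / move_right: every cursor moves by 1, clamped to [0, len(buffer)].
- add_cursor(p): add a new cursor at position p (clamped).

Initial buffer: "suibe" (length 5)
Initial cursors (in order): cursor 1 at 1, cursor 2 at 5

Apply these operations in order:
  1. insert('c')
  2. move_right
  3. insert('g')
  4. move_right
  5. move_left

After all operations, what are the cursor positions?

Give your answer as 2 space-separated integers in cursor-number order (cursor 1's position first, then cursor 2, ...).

Answer: 4 8

Derivation:
After op 1 (insert('c')): buffer="scuibec" (len 7), cursors c1@2 c2@7, authorship .1....2
After op 2 (move_right): buffer="scuibec" (len 7), cursors c1@3 c2@7, authorship .1....2
After op 3 (insert('g')): buffer="scugibecg" (len 9), cursors c1@4 c2@9, authorship .1.1...22
After op 4 (move_right): buffer="scugibecg" (len 9), cursors c1@5 c2@9, authorship .1.1...22
After op 5 (move_left): buffer="scugibecg" (len 9), cursors c1@4 c2@8, authorship .1.1...22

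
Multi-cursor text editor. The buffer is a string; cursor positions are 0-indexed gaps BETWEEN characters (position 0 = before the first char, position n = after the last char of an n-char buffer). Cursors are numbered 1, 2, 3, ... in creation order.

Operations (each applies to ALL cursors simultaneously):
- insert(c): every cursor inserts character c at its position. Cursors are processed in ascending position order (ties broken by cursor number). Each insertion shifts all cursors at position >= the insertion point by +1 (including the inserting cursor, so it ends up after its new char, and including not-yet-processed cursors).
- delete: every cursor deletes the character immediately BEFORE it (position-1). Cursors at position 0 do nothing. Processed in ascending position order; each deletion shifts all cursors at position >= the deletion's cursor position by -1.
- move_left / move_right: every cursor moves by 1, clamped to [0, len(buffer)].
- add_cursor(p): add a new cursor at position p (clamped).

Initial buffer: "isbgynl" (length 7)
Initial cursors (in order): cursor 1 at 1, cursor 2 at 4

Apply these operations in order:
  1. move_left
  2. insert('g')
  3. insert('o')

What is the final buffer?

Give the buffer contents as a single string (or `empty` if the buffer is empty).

Answer: goisbgogynl

Derivation:
After op 1 (move_left): buffer="isbgynl" (len 7), cursors c1@0 c2@3, authorship .......
After op 2 (insert('g')): buffer="gisbggynl" (len 9), cursors c1@1 c2@5, authorship 1...2....
After op 3 (insert('o')): buffer="goisbgogynl" (len 11), cursors c1@2 c2@7, authorship 11...22....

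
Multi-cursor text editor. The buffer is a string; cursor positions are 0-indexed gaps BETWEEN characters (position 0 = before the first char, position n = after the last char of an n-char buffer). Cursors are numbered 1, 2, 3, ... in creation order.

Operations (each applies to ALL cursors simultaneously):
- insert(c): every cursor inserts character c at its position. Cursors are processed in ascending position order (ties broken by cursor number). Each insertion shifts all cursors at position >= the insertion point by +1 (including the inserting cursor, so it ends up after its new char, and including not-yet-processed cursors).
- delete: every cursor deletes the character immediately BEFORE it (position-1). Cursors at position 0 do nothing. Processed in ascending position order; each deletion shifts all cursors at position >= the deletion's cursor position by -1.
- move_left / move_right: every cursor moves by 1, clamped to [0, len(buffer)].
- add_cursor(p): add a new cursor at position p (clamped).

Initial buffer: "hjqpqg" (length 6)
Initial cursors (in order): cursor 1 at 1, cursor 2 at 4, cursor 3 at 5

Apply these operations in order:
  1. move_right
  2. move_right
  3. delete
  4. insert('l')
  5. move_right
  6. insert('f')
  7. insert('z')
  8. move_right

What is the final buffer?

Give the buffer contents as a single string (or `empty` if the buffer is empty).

Answer: hjlpfzllffzz

Derivation:
After op 1 (move_right): buffer="hjqpqg" (len 6), cursors c1@2 c2@5 c3@6, authorship ......
After op 2 (move_right): buffer="hjqpqg" (len 6), cursors c1@3 c2@6 c3@6, authorship ......
After op 3 (delete): buffer="hjp" (len 3), cursors c1@2 c2@3 c3@3, authorship ...
After op 4 (insert('l')): buffer="hjlpll" (len 6), cursors c1@3 c2@6 c3@6, authorship ..1.23
After op 5 (move_right): buffer="hjlpll" (len 6), cursors c1@4 c2@6 c3@6, authorship ..1.23
After op 6 (insert('f')): buffer="hjlpfllff" (len 9), cursors c1@5 c2@9 c3@9, authorship ..1.12323
After op 7 (insert('z')): buffer="hjlpfzllffzz" (len 12), cursors c1@6 c2@12 c3@12, authorship ..1.11232323
After op 8 (move_right): buffer="hjlpfzllffzz" (len 12), cursors c1@7 c2@12 c3@12, authorship ..1.11232323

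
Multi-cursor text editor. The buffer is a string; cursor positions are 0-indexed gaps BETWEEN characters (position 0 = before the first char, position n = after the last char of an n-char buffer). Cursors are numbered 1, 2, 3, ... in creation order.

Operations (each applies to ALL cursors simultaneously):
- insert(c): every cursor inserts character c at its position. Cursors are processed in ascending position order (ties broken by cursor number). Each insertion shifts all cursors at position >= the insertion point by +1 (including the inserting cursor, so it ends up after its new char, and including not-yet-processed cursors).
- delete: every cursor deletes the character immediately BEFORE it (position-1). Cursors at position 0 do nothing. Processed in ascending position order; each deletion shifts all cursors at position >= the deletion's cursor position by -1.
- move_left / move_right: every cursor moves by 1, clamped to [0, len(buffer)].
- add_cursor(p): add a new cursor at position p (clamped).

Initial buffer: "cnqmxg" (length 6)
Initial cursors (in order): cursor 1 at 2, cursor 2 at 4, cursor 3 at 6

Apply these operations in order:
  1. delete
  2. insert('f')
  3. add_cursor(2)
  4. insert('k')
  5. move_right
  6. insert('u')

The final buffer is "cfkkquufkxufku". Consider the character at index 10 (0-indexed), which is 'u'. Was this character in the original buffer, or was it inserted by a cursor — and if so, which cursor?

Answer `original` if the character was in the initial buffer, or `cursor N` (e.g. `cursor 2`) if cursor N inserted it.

After op 1 (delete): buffer="cqx" (len 3), cursors c1@1 c2@2 c3@3, authorship ...
After op 2 (insert('f')): buffer="cfqfxf" (len 6), cursors c1@2 c2@4 c3@6, authorship .1.2.3
After op 3 (add_cursor(2)): buffer="cfqfxf" (len 6), cursors c1@2 c4@2 c2@4 c3@6, authorship .1.2.3
After op 4 (insert('k')): buffer="cfkkqfkxfk" (len 10), cursors c1@4 c4@4 c2@7 c3@10, authorship .114.22.33
After op 5 (move_right): buffer="cfkkqfkxfk" (len 10), cursors c1@5 c4@5 c2@8 c3@10, authorship .114.22.33
After op 6 (insert('u')): buffer="cfkkquufkxufku" (len 14), cursors c1@7 c4@7 c2@11 c3@14, authorship .114.1422.2333
Authorship (.=original, N=cursor N): . 1 1 4 . 1 4 2 2 . 2 3 3 3
Index 10: author = 2

Answer: cursor 2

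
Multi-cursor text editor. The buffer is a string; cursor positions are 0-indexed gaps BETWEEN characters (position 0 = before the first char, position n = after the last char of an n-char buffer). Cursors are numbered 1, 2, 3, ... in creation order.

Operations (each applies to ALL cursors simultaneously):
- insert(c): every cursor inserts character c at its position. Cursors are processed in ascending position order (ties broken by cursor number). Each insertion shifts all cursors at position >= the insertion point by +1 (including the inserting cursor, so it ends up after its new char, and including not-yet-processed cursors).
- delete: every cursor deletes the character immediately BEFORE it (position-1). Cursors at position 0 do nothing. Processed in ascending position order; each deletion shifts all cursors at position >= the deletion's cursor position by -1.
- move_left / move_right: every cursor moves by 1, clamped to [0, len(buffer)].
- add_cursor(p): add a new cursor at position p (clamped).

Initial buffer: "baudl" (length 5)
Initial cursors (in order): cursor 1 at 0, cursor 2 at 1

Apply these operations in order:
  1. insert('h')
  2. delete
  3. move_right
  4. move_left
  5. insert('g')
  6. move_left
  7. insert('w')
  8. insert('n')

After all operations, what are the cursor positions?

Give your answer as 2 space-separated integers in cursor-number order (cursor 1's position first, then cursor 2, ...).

After op 1 (insert('h')): buffer="hbhaudl" (len 7), cursors c1@1 c2@3, authorship 1.2....
After op 2 (delete): buffer="baudl" (len 5), cursors c1@0 c2@1, authorship .....
After op 3 (move_right): buffer="baudl" (len 5), cursors c1@1 c2@2, authorship .....
After op 4 (move_left): buffer="baudl" (len 5), cursors c1@0 c2@1, authorship .....
After op 5 (insert('g')): buffer="gbgaudl" (len 7), cursors c1@1 c2@3, authorship 1.2....
After op 6 (move_left): buffer="gbgaudl" (len 7), cursors c1@0 c2@2, authorship 1.2....
After op 7 (insert('w')): buffer="wgbwgaudl" (len 9), cursors c1@1 c2@4, authorship 11.22....
After op 8 (insert('n')): buffer="wngbwngaudl" (len 11), cursors c1@2 c2@6, authorship 111.222....

Answer: 2 6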